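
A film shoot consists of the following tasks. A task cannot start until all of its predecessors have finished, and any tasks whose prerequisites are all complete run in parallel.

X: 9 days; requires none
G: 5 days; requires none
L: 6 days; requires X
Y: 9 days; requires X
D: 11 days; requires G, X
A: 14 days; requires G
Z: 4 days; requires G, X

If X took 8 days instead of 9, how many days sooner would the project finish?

1

The binding path is X→D = 9+11 = 20; finish at 20 days.
Since X is critical, the -1 change carries straight to that chain (now 19 days).
No other chain overtakes it, so the finish is 19 days.
Change in finish: 19 − 20 = -1 days.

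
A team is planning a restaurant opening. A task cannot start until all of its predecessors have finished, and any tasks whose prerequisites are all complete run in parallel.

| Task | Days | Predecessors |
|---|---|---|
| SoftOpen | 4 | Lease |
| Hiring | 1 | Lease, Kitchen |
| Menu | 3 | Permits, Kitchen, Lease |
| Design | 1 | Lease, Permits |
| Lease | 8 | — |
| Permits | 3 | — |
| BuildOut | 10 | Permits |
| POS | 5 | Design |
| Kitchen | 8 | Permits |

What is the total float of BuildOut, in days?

Lease→Design→POS = 8+1+5 = 14 sets the makespan at 14 days.
BuildOut finishes as early as 13 and must finish by 14.
Float = 14 − 13 = 1.

1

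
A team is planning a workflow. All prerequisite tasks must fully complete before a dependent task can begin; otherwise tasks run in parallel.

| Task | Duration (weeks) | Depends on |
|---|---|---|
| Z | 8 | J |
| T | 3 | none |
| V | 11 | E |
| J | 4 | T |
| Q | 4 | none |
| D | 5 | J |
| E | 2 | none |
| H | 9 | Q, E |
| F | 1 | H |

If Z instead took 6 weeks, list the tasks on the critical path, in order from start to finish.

Q, H, F

Actual critical path: T→J→Z = 3+4+8 = 15 ⇒ 15 weeks.
Z is on the critical path; changing it to 6 makes that path 13 weeks.
Now Q→H→F = 4+9+1 = 14 is longest, so the finish becomes 14 weeks.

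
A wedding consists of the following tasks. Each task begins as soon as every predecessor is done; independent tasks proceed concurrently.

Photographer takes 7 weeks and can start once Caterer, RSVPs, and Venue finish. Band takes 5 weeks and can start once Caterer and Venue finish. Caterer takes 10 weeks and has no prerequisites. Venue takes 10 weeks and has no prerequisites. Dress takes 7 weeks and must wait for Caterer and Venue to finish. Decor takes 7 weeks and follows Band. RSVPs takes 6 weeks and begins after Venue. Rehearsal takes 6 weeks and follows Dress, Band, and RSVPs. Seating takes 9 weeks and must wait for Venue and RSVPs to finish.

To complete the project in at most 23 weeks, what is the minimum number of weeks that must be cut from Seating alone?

Current finish: 25 weeks; target: 23.
Seating is on every critical path, so each week cut from Seating cuts the finish by one (this holds down to a finish of 23).
Need 25 − 23 = 2 weeks off Seating → Seating becomes 7 weeks, finish becomes 23.

2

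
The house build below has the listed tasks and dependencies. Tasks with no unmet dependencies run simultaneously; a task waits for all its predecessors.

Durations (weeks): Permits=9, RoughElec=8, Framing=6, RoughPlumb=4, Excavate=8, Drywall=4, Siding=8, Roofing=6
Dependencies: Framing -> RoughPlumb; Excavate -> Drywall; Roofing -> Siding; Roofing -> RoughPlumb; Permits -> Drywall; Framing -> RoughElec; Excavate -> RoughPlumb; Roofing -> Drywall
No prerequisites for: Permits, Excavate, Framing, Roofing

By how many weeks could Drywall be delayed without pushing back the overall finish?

1

Framing→RoughElec = 6+8 = 14 sets the makespan at 14 weeks.
Longest path through Drywall: 13 weeks (earliest finish 13, latest finish 14).
Float = 14 − 13 = 1.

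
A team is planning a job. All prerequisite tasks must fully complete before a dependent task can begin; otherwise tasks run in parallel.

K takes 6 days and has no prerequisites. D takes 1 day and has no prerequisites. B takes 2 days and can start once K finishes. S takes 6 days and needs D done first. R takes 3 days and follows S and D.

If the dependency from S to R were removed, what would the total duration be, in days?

8

With the dependency in place, D→S→R = 1+6+3 = 10 sets the finish at 10 days.
Without S→R, R's earliest start moves from 7 to 1.
The longest chain is now K→B = 6+2 = 8, so the job takes 8 days.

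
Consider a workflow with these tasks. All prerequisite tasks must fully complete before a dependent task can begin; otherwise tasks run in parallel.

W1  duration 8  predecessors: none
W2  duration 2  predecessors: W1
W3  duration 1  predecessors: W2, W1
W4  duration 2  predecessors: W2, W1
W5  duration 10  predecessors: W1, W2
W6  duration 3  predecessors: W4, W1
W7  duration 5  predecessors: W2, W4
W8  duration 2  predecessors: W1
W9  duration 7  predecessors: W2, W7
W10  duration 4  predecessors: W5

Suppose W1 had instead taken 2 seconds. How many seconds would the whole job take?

Critical path before the change: W1→W2→W4→W7→W9 = 8+2+2+5+7 = 24 giving 24 seconds.
W1 is on the critical path; changing it to 2 makes that path 18 seconds.
No other chain overtakes it, so the finish is 18 seconds.

18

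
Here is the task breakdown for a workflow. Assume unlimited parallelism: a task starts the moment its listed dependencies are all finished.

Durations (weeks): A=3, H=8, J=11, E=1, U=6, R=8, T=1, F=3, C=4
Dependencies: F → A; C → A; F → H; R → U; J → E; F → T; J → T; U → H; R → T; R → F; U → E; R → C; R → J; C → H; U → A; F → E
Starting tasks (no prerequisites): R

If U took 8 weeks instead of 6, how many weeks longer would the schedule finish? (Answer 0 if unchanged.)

Actual critical path: R→U→H = 8+6+8 = 22 ⇒ 22 weeks.
U lies on that path, so at 8 weeks the path becomes 24 weeks.
That remains the longest chain; total 24 weeks.
Change in finish: 24 − 22 = +2 weeks.

2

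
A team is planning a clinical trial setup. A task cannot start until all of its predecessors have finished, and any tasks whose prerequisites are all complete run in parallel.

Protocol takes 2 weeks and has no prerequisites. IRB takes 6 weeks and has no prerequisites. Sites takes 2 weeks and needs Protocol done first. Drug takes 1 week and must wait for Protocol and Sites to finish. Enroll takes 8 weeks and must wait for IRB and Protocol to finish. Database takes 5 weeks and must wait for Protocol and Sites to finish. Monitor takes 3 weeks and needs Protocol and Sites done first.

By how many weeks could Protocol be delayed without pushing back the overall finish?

4

Critical path: IRB→Enroll = 6+8 = 14, so the finish is 14 weeks.
The longest chain containing Protocol totals 10 weeks.
So Protocol can slip 6 − 2 = 4 weeks.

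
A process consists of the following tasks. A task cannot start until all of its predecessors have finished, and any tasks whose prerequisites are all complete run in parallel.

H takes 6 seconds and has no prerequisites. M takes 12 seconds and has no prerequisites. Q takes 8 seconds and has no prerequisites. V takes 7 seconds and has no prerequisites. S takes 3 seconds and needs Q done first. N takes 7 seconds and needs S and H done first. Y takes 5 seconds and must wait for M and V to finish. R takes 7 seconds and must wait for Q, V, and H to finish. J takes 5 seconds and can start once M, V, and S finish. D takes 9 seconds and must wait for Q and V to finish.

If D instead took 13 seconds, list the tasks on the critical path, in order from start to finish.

Baseline: Q→S→N = 8+3+7 = 18 → 18 seconds.
D has 1 second of float (longest path through it is 17).
Now Q→D = 8+13 = 21 is longest, so the finish becomes 21 seconds.

Q, D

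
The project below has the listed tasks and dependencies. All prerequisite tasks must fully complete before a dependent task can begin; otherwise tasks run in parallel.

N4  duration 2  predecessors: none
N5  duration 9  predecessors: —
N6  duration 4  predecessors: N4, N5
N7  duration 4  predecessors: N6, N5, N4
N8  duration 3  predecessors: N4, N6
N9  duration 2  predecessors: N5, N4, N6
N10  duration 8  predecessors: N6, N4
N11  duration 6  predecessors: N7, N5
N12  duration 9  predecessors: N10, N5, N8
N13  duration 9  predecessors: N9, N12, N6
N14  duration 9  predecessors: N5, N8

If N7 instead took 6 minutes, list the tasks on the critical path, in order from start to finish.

N5, N6, N10, N12, N13

As given, the longest chain is N5→N6→N10→N12→N13 = 9+4+8+9+9 = 39, so the finish is 39 minutes.
N7 is off the critical path — its longest chain is 23 minutes, giving 16 of slack.
No other chain overtakes it, so the finish is 39 minutes.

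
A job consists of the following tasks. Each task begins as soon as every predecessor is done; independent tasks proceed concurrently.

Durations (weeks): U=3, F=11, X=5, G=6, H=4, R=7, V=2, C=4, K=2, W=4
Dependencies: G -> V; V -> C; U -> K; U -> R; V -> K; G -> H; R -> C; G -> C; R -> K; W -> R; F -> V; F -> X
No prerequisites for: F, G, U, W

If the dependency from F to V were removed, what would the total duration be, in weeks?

16

Original critical path: F→V→C = 11+2+4 = 17 ⇒ 17 weeks.
Without F→V, V's earliest start moves from 11 to 6.
The longest chain is now F→X = 11+5 = 16, so the project takes 16 weeks.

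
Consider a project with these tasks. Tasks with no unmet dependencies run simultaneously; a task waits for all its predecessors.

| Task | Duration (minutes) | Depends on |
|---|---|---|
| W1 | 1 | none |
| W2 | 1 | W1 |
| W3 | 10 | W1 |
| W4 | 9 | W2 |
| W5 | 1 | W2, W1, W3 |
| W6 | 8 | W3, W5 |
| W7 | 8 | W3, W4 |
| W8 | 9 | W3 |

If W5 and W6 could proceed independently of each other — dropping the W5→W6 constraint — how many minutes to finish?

20

Before: longest chain W1→W3→W5→W6 = 1+10+1+8 = 20, finish 20.
Without W5→W6, W6's earliest start moves from 12 to 11.
After: W1→W3→W8 = 1+10+9 = 20 → 20 minutes.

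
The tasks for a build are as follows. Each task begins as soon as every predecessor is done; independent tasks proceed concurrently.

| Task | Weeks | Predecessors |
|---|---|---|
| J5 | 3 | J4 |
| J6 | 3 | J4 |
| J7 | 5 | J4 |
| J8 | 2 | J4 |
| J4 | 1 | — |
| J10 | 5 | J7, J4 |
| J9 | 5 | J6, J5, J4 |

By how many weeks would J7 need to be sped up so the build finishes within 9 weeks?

2

Current finish: 11 weeks; target: 9.
J7 is on every critical path, so each week cut from J7 cuts the finish by one (this holds down to a finish of 9).
Need 11 − 9 = 2 weeks off J7 → J7 becomes 3 weeks, finish becomes 9.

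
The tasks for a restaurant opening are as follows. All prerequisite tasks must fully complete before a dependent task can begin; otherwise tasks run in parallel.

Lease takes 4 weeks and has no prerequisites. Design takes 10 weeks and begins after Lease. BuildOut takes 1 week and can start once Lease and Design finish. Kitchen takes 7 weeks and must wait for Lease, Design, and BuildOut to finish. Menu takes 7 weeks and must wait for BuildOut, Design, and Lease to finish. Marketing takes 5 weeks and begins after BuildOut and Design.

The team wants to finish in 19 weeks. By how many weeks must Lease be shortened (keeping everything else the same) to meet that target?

Current finish: 22 weeks; target: 19.
Lease is on every critical path, so each week cut from Lease cuts the finish by one (this holds down to a finish of 19).
Need 22 − 19 = 3 weeks off Lease → Lease becomes 1 week, finish becomes 19.

3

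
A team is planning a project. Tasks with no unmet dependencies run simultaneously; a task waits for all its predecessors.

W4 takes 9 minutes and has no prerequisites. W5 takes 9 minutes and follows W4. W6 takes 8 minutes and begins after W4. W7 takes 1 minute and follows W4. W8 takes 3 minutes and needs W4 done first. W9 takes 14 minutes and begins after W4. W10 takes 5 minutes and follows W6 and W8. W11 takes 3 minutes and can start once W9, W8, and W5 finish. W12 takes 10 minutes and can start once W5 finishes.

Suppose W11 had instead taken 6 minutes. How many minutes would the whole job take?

The binding path is W4→W5→W12 = 9+9+10 = 28; finish at 28 minutes.
W11 has 2 minutes of float (longest path through it is 26).
New critical path: W4→W9→W11 = 9+14+6 = 29 ⇒ 29 minutes.

29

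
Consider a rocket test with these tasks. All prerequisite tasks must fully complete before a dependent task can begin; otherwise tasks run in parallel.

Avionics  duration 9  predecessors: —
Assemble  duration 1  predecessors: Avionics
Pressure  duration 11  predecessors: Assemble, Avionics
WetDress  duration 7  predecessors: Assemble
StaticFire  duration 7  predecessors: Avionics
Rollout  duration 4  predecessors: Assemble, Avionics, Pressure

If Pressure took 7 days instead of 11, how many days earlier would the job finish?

As given, the longest chain is Avionics→Assemble→Pressure→Rollout = 9+1+11+4 = 25, so the finish is 25 days.
Since Pressure is critical, the -4 change carries straight to that chain (now 21 days).
That remains the longest chain; total 21 days.
Change in finish: 21 − 25 = -4 days.

4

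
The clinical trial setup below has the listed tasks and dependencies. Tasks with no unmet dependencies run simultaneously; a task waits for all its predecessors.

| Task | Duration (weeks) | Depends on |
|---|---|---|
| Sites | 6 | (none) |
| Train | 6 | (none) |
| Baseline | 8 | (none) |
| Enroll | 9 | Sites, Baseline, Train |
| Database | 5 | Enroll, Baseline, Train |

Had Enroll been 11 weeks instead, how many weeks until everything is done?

24

Baseline: Baseline→Enroll→Database = 8+9+5 = 22 → 22 weeks.
Since Enroll is critical, the +2 change carries straight to that chain (now 24 weeks).
That remains the longest chain; total 24 weeks.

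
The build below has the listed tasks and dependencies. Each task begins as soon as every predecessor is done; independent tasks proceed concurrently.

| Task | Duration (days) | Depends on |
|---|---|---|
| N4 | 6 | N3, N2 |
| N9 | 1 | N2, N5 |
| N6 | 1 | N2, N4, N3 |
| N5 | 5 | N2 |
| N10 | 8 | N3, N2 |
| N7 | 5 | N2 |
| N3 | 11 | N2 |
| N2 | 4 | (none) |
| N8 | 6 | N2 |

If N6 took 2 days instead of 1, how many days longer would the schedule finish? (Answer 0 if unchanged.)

Actual critical path: N2→N3→N10 = 4+11+8 = 23 ⇒ 23 days.
The longest path through N6 is only 22 days, so N6 has float 1.
The binding chain switches to N2→N3→N4→N6 = 4+11+6+2 = 23; finish 23 days.
Change in finish: 23 − 23 = +0 days.

0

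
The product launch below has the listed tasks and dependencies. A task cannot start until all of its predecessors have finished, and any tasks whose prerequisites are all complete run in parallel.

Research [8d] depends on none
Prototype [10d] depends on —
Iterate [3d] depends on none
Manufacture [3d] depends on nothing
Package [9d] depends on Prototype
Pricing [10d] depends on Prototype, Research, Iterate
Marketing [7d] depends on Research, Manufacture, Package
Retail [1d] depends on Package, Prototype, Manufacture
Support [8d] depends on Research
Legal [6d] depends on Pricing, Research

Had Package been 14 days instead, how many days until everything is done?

As given, the longest chain is Prototype→Package→Marketing = 10+9+7 = 26, so the finish is 26 days.
Package lies on that path, so at 14 days the path becomes 31 days.
That remains the longest chain; total 31 days.

31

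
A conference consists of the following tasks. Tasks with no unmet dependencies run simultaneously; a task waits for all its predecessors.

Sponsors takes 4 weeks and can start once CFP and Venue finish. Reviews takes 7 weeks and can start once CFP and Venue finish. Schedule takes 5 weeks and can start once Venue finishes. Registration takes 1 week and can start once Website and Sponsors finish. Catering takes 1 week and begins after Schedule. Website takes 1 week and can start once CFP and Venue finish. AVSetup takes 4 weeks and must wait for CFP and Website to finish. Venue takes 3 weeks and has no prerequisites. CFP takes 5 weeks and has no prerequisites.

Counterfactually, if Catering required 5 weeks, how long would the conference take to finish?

The binding path is CFP→Reviews = 5+7 = 12; finish at 12 weeks.
Catering has 3 weeks of float (longest path through it is 9).
New critical path: Venue→Schedule→Catering = 3+5+5 = 13 ⇒ 13 weeks.

13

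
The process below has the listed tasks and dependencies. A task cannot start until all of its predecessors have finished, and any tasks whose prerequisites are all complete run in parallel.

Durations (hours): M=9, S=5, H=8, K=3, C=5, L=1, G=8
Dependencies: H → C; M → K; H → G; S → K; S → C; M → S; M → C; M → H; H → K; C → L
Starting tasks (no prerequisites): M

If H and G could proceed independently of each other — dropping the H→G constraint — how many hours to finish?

23

Original critical path: M→H→G = 9+8+8 = 25 ⇒ 25 hours.
Without H→G, G's earliest start moves from 17 to 0.
New critical path: M→H→C→L = 9+8+5+1 = 23 ⇒ 23 hours.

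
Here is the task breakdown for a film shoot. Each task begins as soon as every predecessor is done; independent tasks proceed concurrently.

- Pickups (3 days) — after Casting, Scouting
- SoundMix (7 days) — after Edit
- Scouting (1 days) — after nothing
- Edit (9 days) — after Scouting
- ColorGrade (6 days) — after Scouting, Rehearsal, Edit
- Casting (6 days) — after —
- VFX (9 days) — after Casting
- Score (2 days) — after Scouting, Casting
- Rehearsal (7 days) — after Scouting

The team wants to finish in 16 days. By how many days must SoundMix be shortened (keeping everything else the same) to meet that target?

Current finish: 17 days; target: 16.
SoundMix is on every critical path, so each day cut from SoundMix cuts the finish by one (this holds down to a finish of 16).
Need 17 − 16 = 1 day off SoundMix → SoundMix becomes 6 days, finish becomes 16.

1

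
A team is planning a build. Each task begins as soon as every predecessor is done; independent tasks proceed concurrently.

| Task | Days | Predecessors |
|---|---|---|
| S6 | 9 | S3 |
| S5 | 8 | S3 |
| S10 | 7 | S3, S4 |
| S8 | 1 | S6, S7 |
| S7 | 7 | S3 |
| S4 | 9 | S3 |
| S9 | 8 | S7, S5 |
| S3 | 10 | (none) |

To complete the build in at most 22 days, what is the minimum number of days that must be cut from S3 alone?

Current finish: 26 days; target: 22.
S3 is on every critical path, so each day cut from S3 cuts the finish by one (this holds down to a finish of 17).
Need 26 − 22 = 4 days off S3 → S3 becomes 6 days, finish becomes 22.

4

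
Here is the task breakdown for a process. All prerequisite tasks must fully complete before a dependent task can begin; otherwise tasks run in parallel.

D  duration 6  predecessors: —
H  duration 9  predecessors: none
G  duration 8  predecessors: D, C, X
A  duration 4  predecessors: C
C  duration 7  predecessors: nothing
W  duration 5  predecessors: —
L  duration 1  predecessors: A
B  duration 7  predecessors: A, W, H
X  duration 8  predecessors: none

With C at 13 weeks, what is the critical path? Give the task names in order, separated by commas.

Critical path before the change: C→A→B = 7+4+7 = 18 giving 18 weeks.
Since C is critical, the +6 change carries straight to that chain (now 24 weeks).
The critical path is still C→A→B; finish is now 24 weeks.

C, A, B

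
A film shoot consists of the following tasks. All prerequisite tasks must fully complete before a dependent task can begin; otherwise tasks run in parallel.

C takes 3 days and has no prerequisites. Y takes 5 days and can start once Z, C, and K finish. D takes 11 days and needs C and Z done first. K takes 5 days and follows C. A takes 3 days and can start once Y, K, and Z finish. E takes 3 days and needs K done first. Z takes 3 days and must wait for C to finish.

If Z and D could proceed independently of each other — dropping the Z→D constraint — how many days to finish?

16

With the dependency in place, C→Z→D = 3+3+11 = 17 sets the finish at 17 days.
Without Z→D, D's earliest start moves from 6 to 3.
New critical path: C→K→Y→A = 3+5+5+3 = 16 ⇒ 16 days.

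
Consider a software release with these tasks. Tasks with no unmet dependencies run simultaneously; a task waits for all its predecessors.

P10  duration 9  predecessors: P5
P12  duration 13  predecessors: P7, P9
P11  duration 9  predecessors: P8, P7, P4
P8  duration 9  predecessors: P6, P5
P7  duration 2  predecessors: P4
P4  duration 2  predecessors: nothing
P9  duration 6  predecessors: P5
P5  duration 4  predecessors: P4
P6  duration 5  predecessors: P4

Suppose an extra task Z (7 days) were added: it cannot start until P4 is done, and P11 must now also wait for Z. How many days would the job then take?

25

Originally the job takes 25 days.
With Z inserted, P11 now waits for max(P8, P7, P4, Z).
New critical path: P4→P5→P9→P12 = 2+4+6+13 = 25 ⇒ 25 days.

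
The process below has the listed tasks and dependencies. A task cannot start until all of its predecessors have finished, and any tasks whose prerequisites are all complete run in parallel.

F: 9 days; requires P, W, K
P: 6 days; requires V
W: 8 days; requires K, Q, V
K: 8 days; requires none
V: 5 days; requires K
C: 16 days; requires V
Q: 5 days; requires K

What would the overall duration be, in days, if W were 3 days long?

As given, the longest chain is K→V→W→F = 8+5+8+9 = 30, so the finish is 30 days.
W lies on that path, so at 3 days the path becomes 25 days.
The binding chain switches to K→V→C = 8+5+16 = 29; finish 29 days.

29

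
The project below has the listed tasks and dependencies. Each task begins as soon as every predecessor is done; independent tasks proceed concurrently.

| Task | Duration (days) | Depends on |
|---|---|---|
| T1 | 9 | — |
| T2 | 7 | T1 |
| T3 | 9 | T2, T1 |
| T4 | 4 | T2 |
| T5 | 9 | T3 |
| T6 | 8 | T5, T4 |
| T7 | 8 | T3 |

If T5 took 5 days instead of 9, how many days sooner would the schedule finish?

The binding path is T1→T2→T3→T5→T6 = 9+7+9+9+8 = 42; finish at 42 days.
Since T5 is critical, the -4 change carries straight to that chain (now 38 days).
The critical path is still T1→T2→T3→T5→T6; finish is now 38 days.
Change in finish: 38 − 42 = -4 days.

4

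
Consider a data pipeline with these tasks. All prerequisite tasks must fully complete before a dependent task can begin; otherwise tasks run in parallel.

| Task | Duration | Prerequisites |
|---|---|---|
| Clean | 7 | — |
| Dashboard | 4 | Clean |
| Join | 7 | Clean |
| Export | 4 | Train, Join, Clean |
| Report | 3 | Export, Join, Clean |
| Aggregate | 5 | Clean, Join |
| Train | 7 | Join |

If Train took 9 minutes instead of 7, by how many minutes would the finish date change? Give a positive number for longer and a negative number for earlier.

2

As given, the longest chain is Clean→Join→Train→Export→Report = 7+7+7+4+3 = 28, so the finish is 28 minutes.
Train lies on that path, so at 9 minutes the path becomes 30 minutes.
No other chain overtakes it, so the finish is 30 minutes.
Change in finish: 30 − 28 = +2 minutes.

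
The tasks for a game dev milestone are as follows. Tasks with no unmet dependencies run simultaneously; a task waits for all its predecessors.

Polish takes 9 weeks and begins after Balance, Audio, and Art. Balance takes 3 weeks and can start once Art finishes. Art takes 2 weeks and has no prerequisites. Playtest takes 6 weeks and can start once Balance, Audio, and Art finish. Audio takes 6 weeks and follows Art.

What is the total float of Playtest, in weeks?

Art→Audio→Polish = 2+6+9 = 17 sets the makespan at 17 weeks.
Playtest finishes as early as 14 and must finish by 17.
So Playtest can slip 17 − 14 = 3 weeks.

3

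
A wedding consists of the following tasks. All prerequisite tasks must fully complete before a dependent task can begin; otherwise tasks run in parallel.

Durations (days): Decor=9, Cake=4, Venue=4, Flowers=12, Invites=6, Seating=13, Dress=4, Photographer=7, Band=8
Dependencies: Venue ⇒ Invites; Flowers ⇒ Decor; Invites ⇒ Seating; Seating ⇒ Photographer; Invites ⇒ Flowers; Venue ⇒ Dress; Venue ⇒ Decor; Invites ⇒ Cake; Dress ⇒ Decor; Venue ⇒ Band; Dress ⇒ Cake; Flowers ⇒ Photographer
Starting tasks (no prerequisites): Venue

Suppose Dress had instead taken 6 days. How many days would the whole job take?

As given, the longest chain is Venue→Invites→Flowers→Decor = 4+6+12+9 = 31, so the finish is 31 days.
The longest path through Dress is only 17 days, so Dress has float 14.
No other chain overtakes it, so the finish is 31 days.

31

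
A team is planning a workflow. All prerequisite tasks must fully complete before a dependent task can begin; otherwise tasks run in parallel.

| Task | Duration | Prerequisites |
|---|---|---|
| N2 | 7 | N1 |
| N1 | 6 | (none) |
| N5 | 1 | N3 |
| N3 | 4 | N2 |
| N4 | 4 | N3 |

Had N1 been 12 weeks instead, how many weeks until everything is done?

27

Baseline: N1→N2→N3→N4 = 6+7+4+4 = 21 → 21 weeks.
N1 is on the critical path; changing it to 12 makes that path 27 weeks.
The critical path is still N1→N2→N3→N4; finish is now 27 weeks.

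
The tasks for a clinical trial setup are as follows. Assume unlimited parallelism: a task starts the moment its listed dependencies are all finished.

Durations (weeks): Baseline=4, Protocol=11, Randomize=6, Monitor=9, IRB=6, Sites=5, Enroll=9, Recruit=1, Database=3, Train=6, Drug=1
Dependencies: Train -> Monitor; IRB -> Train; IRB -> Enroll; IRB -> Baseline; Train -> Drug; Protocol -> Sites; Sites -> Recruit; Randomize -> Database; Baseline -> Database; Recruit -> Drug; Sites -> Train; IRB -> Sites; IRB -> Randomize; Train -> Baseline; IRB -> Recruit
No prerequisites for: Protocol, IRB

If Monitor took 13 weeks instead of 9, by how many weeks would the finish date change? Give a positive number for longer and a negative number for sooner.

4

Baseline: Protocol→Sites→Train→Monitor = 11+5+6+9 = 31 → 31 weeks.
Since Monitor is critical, the +4 change carries straight to that chain (now 35 weeks).
The critical path is still Protocol→Sites→Train→Monitor; finish is now 35 weeks.
Change in finish: 35 − 31 = +4 weeks.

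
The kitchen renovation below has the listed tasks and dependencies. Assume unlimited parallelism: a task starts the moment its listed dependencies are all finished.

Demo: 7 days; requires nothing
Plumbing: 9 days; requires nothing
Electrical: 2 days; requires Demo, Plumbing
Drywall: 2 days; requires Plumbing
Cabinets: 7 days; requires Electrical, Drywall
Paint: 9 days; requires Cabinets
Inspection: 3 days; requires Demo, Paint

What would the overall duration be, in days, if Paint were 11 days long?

32

Critical path before the change: Plumbing→Electrical→Cabinets→Paint→Inspection = 9+2+7+9+3 = 30 giving 30 days.
Since Paint is critical, the +2 change carries straight to that chain (now 32 days).
The critical path is still Plumbing→Electrical→Cabinets→Paint→Inspection; finish is now 32 days.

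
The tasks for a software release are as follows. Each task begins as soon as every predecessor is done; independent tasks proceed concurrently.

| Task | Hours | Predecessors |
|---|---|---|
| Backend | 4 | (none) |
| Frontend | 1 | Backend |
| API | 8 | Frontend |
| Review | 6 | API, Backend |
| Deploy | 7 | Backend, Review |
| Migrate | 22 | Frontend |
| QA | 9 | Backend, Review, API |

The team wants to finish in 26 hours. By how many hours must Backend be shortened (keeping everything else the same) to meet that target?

2

Current finish: 28 hours; target: 26.
Backend is on every critical path, so each hour cut from Backend cuts the finish by one (this holds down to a finish of 25).
Need 28 − 26 = 2 hours off Backend → Backend becomes 2 hours, finish becomes 26.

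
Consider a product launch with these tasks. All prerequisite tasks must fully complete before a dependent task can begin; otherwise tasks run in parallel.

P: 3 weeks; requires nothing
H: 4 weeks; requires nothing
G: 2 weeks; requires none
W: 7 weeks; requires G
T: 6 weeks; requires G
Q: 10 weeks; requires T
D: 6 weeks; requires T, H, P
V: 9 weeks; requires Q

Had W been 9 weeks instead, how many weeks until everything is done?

27

Baseline: G→T→Q→V = 2+6+10+9 = 27 → 27 weeks.
W is off the critical path — its longest chain is 9 weeks, giving 18 of slack.
That remains the longest chain; total 27 weeks.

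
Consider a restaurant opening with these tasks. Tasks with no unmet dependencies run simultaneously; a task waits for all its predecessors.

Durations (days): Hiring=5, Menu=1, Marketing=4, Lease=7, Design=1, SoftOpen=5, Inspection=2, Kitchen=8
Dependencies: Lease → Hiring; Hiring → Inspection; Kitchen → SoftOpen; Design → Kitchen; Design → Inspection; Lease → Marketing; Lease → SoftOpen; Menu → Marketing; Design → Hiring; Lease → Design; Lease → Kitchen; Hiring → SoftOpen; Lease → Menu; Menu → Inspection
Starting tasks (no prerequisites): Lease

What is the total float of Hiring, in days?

The longest chain is Lease→Design→Kitchen→SoftOpen = 7+1+8+5 = 21; overall finish 21 days.
Hiring finishes as early as 13 and must finish by 16.
So Hiring can slip 16 − 13 = 3 days.

3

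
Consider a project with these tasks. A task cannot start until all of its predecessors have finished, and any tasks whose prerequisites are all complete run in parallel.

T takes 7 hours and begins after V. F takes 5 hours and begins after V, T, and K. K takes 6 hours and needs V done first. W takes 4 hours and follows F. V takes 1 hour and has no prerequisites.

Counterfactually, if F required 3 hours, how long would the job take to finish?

15

Actual critical path: V→T→F→W = 1+7+5+4 = 17 ⇒ 17 hours.
F lies on that path, so at 3 hours the path becomes 15 hours.
That remains the longest chain; total 15 hours.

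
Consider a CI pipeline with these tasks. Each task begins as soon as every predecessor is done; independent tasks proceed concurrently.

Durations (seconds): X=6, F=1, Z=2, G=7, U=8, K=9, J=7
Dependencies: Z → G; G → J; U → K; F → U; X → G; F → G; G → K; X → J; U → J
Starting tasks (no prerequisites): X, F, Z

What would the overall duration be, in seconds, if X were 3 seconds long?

Baseline: X→G→K = 6+7+9 = 22 → 22 seconds.
X is on the critical path; changing it to 3 makes that path 19 seconds.
That remains the longest chain; total 19 seconds.

19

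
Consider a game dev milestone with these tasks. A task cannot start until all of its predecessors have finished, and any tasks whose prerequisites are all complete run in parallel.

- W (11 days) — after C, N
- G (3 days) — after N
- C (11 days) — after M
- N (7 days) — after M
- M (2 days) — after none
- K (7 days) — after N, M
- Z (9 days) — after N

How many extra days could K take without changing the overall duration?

8

The longest chain is M→C→W = 2+11+11 = 24; overall finish 24 days.
Longest path through K: 16 days (earliest finish 16, latest finish 24).
Slack of K = 17 − 9 = 8 days.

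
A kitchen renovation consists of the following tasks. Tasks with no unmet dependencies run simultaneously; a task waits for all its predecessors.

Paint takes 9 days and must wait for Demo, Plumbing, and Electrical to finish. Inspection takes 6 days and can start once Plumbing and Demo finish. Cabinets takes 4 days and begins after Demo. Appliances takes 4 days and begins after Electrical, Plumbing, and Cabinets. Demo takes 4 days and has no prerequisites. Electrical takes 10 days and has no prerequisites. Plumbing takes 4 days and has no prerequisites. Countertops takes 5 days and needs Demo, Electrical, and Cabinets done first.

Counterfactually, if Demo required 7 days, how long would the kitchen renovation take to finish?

19

The binding path is Electrical→Paint = 10+9 = 19; finish at 19 days.
The longest path through Demo is only 13 days, so Demo has float 6.
The critical path is still Electrical→Paint; finish is now 19 days.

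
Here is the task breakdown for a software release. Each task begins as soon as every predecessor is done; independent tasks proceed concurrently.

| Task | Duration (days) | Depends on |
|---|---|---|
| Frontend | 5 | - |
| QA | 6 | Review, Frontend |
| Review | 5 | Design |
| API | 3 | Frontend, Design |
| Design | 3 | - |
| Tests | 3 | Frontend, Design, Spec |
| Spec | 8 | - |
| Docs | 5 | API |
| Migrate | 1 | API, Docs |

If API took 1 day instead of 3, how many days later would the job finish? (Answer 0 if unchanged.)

Actual critical path: Frontend→API→Docs→Migrate = 5+3+5+1 = 14 ⇒ 14 days.
API is on the critical path; changing it to 1 makes that path 12 days.
The binding chain switches to Design→Review→QA = 3+5+6 = 14; finish 14 days.
Change in finish: 14 − 14 = +0 days.

0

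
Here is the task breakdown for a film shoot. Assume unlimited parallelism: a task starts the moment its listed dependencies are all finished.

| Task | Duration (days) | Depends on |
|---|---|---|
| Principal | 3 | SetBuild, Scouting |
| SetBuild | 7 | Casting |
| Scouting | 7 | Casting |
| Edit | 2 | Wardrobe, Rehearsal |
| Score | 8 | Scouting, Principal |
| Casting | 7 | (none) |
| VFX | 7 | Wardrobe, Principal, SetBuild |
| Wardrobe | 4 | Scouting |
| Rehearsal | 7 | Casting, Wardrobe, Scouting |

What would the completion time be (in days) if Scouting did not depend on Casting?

25

Original critical path: Casting→Scouting→Wardrobe→Rehearsal→Edit = 7+7+4+7+2 = 27 ⇒ 27 days.
Without Casting→Scouting, Scouting's earliest start moves from 7 to 0.
After: Casting→SetBuild→Principal→Score = 7+7+3+8 = 25 → 25 days.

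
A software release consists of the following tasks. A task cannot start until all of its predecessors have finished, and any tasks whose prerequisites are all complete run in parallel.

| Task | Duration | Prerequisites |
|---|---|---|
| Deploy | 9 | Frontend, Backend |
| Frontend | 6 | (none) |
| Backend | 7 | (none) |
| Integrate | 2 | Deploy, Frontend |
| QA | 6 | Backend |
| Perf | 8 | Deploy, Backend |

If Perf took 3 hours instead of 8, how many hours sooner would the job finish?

As given, the longest chain is Backend→Deploy→Perf = 7+9+8 = 24, so the finish is 24 hours.
Since Perf is critical, the -5 change carries straight to that chain (now 19 hours).
That remains the longest chain; total 19 hours.
Change in finish: 19 − 24 = -5 hours.

5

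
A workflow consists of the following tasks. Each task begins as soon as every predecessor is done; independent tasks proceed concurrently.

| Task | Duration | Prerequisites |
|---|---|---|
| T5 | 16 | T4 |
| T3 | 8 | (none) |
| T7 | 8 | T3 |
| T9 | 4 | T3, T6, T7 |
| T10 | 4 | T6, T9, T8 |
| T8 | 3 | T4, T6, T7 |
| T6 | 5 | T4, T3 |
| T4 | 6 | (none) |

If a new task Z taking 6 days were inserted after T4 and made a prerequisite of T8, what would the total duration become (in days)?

24

Originally the plan takes 24 days.
With Z inserted, T8 now waits for max(T4, T6, T7, Z).
New critical path: T3→T7→T9→T10 = 8+8+4+4 = 24 ⇒ 24 days.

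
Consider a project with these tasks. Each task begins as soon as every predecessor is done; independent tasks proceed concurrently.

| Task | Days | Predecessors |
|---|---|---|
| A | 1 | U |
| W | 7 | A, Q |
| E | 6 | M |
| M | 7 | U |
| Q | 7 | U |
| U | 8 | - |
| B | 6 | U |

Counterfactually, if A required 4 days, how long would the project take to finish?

The binding path is U→Q→W = 8+7+7 = 22; finish at 22 days.
A has 6 days of float (longest path through it is 16).
That remains the longest chain; total 22 days.

22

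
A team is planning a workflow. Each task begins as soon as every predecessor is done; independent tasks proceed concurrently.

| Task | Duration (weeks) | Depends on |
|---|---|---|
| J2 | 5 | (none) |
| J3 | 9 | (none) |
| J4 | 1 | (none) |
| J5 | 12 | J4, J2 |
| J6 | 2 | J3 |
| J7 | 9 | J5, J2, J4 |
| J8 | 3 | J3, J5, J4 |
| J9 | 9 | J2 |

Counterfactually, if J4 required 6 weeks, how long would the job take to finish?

27

Actual critical path: J2→J5→J7 = 5+12+9 = 26 ⇒ 26 weeks.
J4 has 4 weeks of float (longest path through it is 22).
The binding chain switches to J4→J5→J7 = 6+12+9 = 27; finish 27 weeks.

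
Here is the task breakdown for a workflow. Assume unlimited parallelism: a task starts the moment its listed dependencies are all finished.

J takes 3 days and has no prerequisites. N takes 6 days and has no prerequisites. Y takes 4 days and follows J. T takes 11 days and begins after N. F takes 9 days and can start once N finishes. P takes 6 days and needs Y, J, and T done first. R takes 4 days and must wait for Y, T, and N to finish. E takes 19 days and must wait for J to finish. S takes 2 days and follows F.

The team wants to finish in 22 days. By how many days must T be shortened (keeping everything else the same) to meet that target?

1

Current finish: 23 days; target: 22.
T is on every critical path, so each day cut from T cuts the finish by one (this holds down to a finish of 22).
Need 23 − 22 = 1 day off T → T becomes 10 days, finish becomes 22.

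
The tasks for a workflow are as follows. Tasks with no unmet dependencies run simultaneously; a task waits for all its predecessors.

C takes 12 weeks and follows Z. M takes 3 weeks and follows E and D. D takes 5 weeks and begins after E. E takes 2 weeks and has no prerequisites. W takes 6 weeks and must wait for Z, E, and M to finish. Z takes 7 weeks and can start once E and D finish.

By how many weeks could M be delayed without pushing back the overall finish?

10

E→D→Z→C = 2+5+7+12 = 26 sets the makespan at 26 weeks.
Longest path through M: 16 weeks (earliest finish 10, latest finish 20).
Slack of M = 17 − 7 = 10 weeks.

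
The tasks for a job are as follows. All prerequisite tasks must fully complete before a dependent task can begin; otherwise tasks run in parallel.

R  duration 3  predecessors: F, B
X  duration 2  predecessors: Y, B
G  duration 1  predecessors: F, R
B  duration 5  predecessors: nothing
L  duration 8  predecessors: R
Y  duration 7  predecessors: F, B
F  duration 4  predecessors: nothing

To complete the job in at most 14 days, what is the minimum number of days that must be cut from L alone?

2

Current finish: 16 days; target: 14.
L is on every critical path, so each day cut from L cuts the finish by one (this holds down to a finish of 14).
Need 16 − 14 = 2 days off L → L becomes 6 days, finish becomes 14.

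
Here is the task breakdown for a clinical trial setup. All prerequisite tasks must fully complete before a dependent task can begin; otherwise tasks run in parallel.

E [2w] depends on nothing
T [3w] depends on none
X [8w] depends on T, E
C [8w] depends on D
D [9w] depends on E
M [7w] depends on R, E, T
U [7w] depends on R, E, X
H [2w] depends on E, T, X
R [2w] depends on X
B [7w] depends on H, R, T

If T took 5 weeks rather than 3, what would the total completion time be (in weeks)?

Critical path before the change: T→X→R→U = 3+8+2+7 = 20 giving 20 weeks.
Since T is critical, the +2 change carries straight to that chain (now 22 weeks).
That remains the longest chain; total 22 weeks.

22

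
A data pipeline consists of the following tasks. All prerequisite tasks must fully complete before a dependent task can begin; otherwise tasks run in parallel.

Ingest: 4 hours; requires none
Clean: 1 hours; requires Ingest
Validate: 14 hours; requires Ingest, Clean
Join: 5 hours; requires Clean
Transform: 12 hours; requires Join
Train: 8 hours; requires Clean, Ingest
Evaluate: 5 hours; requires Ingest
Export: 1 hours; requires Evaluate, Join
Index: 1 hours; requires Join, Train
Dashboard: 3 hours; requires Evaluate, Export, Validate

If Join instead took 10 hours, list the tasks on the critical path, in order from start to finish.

Ingest, Clean, Join, Transform

Baseline: Ingest→Clean→Join→Transform = 4+1+5+12 = 22 → 22 hours.
Join lies on that path, so at 10 hours the path becomes 27 hours.
No other chain overtakes it, so the finish is 27 hours.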